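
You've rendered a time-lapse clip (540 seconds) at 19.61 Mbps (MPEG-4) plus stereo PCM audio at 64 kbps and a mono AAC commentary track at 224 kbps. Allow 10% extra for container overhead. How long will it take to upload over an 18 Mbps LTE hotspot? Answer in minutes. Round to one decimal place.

Audio total: 64 + 224 = 288 kbps = 0.288 Mbps.
Total bitrate: 19.898 Mbps.
File: 19.898 Mbps × 540 s = 10744.9 Mb.
With 10% container overhead: ×1.10. → 11819.4 Mb.
At 18 Mbps: 11819.4 / 18 = 656.6 s ≈ 10.9 minutes.

10.9 minutes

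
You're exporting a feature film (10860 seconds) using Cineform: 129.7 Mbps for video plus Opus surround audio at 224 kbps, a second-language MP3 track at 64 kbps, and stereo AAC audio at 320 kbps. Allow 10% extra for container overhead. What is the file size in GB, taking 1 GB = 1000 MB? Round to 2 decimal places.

Audio total: 224 + 64 + 320 = 608 kbps = 0.608 Mbps.
Total bitrate: 129.7 + 0.608 = 130.308 Mbps.
Stream data: 130.308 Mbps × 10860 s = 1415144.9 Mb.
With 10% container overhead: ×1.10.
1,556,659 Mb ÷ 8 = 194,582 MB → 194.6 GB.

194.58 GB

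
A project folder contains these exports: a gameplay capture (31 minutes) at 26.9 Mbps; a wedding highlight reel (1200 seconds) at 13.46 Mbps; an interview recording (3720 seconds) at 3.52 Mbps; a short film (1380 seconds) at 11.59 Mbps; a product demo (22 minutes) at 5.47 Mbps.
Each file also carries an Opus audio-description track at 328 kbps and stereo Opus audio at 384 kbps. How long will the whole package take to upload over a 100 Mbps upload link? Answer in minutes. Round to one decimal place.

18.2 minutes

Audio total: 328 + 384 = 712 kbps = 0.712 Mbps.
gameplay capture: 27.612 Mbps × 1860 s = 51358.3 Mb
wedding highlight reel: 14.172 Mbps × 1200 s = 17006.4 Mb
interview recording: 4.232 Mbps × 3720 s = 15743.0 Mb
short film: 12.302 Mbps × 1380 s = 16976.8 Mb
product demo: 6.182 Mbps × 1320 s = 8160.2 Mb
Total: 109244.8 Mb = 13655.6 MB.
At 100 Mbps: 109244.8 / 100 = 1092 s ≈ 18.2 minutes.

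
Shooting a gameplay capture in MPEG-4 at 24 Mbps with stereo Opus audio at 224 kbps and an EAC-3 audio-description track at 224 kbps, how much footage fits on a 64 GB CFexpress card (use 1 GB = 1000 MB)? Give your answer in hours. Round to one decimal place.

Audio total: 224 + 224 = 448 kbps = 0.448 Mbps.
Total bitrate: 24 + 0.448 = 24.448 Mbps.
Capacity: 64 GB = 512,000 Mb.
Recording time: 512,000 / 24.448 = 20,942 s ≈ 5.82 hours.

5.8 hours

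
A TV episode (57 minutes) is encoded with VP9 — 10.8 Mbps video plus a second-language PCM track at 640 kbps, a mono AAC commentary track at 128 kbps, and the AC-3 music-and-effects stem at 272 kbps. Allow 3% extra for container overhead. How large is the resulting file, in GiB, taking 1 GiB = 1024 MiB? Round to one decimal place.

57 min = 3420 s
Audio total: 640 + 128 + 272 = 1040 kbps = 1.040 Mbps.
Total bitrate: 10.8 + 1.040 = 11.840 Mbps.
Stream data: 11.840 Mbps × 3420 s = 40492.8 Mb.
With 3% container overhead: ×1.03.
41,708 Mb = 5,213,448,000 bytes ÷ 1,073,741,824 = 4.855 GiB.

4.9 GiB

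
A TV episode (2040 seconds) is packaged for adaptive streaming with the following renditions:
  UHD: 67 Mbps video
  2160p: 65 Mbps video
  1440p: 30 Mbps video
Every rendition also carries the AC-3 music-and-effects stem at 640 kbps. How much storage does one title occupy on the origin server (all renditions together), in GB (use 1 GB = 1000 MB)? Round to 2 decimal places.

41.80 GB

Audio: 640 kbps = 0.640 Mbps.
Sum of rendition bitrates: (67+0.640) + (65+0.640) + (30+0.640) = 163.920 Mbps.
× 2040 s = 334,397 Mb = 41,800 MB = 41.80 GB.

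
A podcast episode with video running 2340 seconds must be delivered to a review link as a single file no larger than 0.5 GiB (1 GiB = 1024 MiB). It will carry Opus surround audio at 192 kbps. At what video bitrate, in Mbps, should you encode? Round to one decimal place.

1.6 Mbps

Budget: 0.5 GiB = 4295.0 Mb.
Total bitrate budget: 4295.0 Mb / 2340 s = 1.835 Mbps.
Audio: 192 kbps = 0.192 Mbps.
Video: 1.835 − 0.192 = 1.643 Mbps.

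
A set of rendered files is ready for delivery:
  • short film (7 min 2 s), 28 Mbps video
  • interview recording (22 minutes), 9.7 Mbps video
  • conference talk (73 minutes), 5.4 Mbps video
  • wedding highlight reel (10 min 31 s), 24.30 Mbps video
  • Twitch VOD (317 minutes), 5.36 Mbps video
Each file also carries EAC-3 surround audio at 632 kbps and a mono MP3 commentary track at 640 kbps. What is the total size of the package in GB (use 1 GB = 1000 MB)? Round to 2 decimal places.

Audio total: 632 + 640 = 1272 kbps = 1.272 Mbps.
short film: 29.272 Mbps × 422 s = 12352.8 Mb
interview recording: 10.972 Mbps × 1320 s = 14483.0 Mb
conference talk: 6.672 Mbps × 4380 s = 29223.4 Mb
wedding highlight reel: 25.572 Mbps × 631 s = 16135.9 Mb
Twitch VOD: 6.632 Mbps × 19020 s = 126140.6 Mb
Total: 198335.8 Mb = 24792.0 MB.
= 24.79 GB.

24.79 GB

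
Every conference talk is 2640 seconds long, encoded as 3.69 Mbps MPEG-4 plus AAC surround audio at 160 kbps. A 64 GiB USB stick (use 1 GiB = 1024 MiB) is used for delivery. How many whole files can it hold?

54

Audio: 160 kbps = 0.160 Mbps.
Total bitrate: 3.850 Mbps.
Per item: 3.850 Mbps × 2640 s = 10,164 Mb = 1,270 MB.
Capacity: 64 GiB = 549,756 Mb; 54.09 items → 54 complete.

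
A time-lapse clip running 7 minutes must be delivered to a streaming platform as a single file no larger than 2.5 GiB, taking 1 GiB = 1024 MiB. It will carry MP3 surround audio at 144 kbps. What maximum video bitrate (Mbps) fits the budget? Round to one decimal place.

Budget: 2.5 GiB = 21474.8 Mb.
7 min = 420 s
Total bitrate budget: 21474.8 Mb / 420 s = 51.131 Mbps.
Audio: 144 kbps = 0.144 Mbps.
Video: 51.131 − 0.144 = 50.987 Mbps.

51.0 Mbps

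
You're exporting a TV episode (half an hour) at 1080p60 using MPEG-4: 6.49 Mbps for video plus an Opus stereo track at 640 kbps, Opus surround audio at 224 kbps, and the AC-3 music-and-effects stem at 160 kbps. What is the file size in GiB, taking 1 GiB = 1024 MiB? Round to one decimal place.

1.6 GiB

30 min = 1800 s
Audio total: 640 + 224 + 160 = 1024 kbps = 1.024 Mbps.
Total bitrate: 6.49 + 1.024 = 7.514 Mbps.
Stream data: 7.514 Mbps × 1800 s = 13525.2 Mb.
13,525 Mb = 1,690,650,000 bytes ÷ 1,073,741,824 = 1.575 GiB.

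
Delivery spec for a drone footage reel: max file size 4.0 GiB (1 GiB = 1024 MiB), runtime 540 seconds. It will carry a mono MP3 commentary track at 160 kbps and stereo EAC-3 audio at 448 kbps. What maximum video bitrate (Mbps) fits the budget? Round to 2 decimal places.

Budget: 4.0 GiB = 34359.7 Mb.
Total bitrate budget: 34359.7 Mb / 540 s = 63.629 Mbps.
Audio total: 160 + 448 = 608 kbps = 0.608 Mbps.
Video: 63.629 − 0.608 = 63.021 Mbps.

63.02 Mbps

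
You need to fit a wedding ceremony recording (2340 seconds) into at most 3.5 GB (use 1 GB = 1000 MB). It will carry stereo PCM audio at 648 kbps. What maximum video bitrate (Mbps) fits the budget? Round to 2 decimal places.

11.32 Mbps

Budget: 3.5 GB = 28000.0 Mb.
Total bitrate budget: 28000.0 Mb / 2340 s = 11.966 Mbps.
Audio: 648 kbps = 0.648 Mbps.
Video: 11.966 − 0.648 = 11.318 Mbps.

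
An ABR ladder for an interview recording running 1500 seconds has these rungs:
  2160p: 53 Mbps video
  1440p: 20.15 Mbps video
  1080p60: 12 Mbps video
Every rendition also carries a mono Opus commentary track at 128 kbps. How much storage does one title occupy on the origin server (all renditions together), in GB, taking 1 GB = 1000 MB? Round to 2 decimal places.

16.04 GB

Audio: 128 kbps = 0.128 Mbps.
Sum of rendition bitrates: (53+0.128) + (20.15+0.128) + (12+0.128) = 85.534 Mbps.
× 1500 s = 128,301 Mb = 16,038 MB = 16.04 GB.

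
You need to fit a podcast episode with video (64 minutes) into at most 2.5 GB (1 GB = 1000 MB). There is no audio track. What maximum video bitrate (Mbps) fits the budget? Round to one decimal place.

Budget: 2.5 GB = 20000.0 Mb.
64 min = 3840 s
Total bitrate budget: 20000.0 Mb / 3840 s = 5.208 Mbps.

5.2 Mbps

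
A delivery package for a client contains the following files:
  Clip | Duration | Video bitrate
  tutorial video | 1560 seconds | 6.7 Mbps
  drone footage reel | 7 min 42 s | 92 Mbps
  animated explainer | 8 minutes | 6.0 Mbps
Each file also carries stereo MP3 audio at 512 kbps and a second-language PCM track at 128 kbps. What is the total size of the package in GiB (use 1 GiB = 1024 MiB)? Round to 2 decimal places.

6.69 GiB

Audio total: 512 + 128 = 640 kbps = 0.640 Mbps.
tutorial video: 7.340 Mbps × 1560 s = 11450.4 Mb
drone footage reel: 92.640 Mbps × 462 s = 42799.7 Mb
animated explainer: 6.640 Mbps × 480 s = 3187.2 Mb
Total: 57437.3 Mb = 7179.7 MB.
= 6.687 GiB.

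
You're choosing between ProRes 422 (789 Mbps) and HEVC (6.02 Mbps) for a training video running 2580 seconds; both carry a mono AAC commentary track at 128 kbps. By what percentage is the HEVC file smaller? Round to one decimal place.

99.2%

Audio: 128 kbps = 0.128 Mbps.
ProRes 422: 789.128 Mbps × 2580 s = 2035950.2 Mb = 254.494 GB.
HEVC: 6.148 Mbps × 2580 s = 15861.8 Mb = 1.983 GB.
Reduction: (1 − 1.983/254.494) × 100 = 99.22%.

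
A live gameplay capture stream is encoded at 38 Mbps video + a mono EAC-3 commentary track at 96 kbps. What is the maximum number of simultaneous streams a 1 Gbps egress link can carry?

Audio: 96 kbps = 0.096 Mbps.
Per-viewer media rate: 38.096 Mbps.
1 Gbps = 1,000 Mbps; 1,000 / 38.096 = 26.25 → 26 viewers.

26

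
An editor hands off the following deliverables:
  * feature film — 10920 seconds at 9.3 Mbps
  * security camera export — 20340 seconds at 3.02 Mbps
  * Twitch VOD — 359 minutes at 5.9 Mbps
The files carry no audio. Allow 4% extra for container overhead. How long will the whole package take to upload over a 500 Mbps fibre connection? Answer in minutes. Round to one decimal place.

10.1 minutes

feature film: 9.300 Mbps × 10920 s × 1.04 = 105618.2 Mb
security camera export: 3.020 Mbps × 20340 s × 1.04 = 63883.9 Mb
Twitch VOD: 5.900 Mbps × 21540 s × 1.04 = 132169.4 Mb
Total: 301671.6 Mb = 37708.9 MB.
At 500 Mbps: 301671.6 / 500 = 603 s ≈ 10.1 minutes.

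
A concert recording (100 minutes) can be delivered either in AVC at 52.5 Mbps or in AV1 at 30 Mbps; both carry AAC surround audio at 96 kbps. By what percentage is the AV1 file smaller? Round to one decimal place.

100 min = 6000 s
Audio: 96 kbps = 0.096 Mbps.
AVC: 52.596 Mbps × 6000 s = 315576.0 Mb = 36.738 GiB.
AV1: 30.096 Mbps × 6000 s = 180576.0 Mb = 21.022 GiB.
Reduction: (1 − 21.022/36.738) × 100 = 42.78%.

42.8%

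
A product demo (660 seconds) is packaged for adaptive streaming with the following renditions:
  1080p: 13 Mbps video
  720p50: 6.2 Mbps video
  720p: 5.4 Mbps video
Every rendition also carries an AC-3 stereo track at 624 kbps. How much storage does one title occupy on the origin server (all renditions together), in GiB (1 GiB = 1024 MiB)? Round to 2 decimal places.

2.03 GiB

Audio: 624 kbps = 0.624 Mbps.
Sum of rendition bitrates: (13+0.624) + (6.2+0.624) + (5.4+0.624) = 26.472 Mbps.
× 660 s = 17,472 Mb = 2,184 MB = 2.034 GiB.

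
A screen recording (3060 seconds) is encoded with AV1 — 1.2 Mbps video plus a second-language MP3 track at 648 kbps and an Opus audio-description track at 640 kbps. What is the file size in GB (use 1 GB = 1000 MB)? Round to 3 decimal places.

Audio total: 648 + 640 = 1288 kbps = 1.288 Mbps.
Total bitrate: 1.2 + 1.288 = 2.488 Mbps.
Stream data: 2.488 Mbps × 3060 s = 7613.3 Mb.
7,613 Mb ÷ 8 = 951.7 MB → 0.9517 GB.

0.952 GB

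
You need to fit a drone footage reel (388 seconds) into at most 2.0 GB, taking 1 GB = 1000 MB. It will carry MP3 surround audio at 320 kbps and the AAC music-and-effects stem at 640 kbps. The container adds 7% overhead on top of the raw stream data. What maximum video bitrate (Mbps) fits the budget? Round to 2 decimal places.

37.58 Mbps

Budget: 2.0 GB = 16000.0 Mb.
Stream payload after overhead: 16000.0 / 1.07 = 14953.3 Mb.
Total bitrate budget: 14953.3 Mb / 388 s = 38.539 Mbps.
Audio total: 320 + 640 = 960 kbps = 0.960 Mbps.
Video: 38.539 − 0.960 = 37.579 Mbps.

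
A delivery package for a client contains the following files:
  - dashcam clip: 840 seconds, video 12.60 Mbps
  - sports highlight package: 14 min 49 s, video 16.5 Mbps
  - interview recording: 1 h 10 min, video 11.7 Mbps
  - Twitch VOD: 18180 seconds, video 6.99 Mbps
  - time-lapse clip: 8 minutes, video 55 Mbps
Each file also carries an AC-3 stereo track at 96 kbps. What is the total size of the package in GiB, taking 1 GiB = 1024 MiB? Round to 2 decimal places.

26.80 GiB

Audio: 96 kbps = 0.096 Mbps.
dashcam clip: 12.696 Mbps × 840 s = 10664.6 Mb
sports highlight package: 16.596 Mbps × 889 s = 14753.8 Mb
interview recording: 11.796 Mbps × 4200 s = 49543.2 Mb
Twitch VOD: 7.086 Mbps × 18180 s = 128823.5 Mb
time-lapse clip: 55.096 Mbps × 480 s = 26446.1 Mb
Total: 230231.2 Mb = 28778.9 MB.
= 26.80 GiB.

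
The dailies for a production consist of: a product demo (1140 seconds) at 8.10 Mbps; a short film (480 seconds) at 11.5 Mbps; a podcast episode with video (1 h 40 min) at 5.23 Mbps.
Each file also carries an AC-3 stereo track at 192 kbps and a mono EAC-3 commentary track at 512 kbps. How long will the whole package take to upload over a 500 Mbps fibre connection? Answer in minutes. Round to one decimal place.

Audio total: 192 + 512 = 704 kbps = 0.704 Mbps.
product demo: 8.804 Mbps × 1140 s = 10036.6 Mb
short film: 12.204 Mbps × 480 s = 5857.9 Mb
podcast episode with video: 5.934 Mbps × 6000 s = 35604.0 Mb
Total: 51498.5 Mb = 6437.3 MB.
At 500 Mbps: 51498.5 / 500 = 103 s ≈ 1.72 minutes.

1.7 minutes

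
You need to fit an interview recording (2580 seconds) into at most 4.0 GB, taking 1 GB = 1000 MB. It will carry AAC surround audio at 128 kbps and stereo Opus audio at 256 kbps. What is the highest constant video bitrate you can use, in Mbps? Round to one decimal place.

12.0 Mbps

Budget: 4.0 GB = 32000.0 Mb.
Total bitrate budget: 32000.0 Mb / 2580 s = 12.403 Mbps.
Audio total: 128 + 256 = 384 kbps = 0.384 Mbps.
Video: 12.403 − 0.384 = 12.019 Mbps.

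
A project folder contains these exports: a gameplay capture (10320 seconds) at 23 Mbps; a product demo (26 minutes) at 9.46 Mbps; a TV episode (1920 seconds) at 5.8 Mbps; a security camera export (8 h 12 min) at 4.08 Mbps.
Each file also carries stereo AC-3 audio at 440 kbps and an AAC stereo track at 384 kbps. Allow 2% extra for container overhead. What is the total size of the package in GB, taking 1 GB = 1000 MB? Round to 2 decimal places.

53.47 GB

Audio total: 440 + 384 = 824 kbps = 0.824 Mbps.
gameplay capture: 23.824 Mbps × 10320 s × 1.02 = 250781.0 Mb
product demo: 10.284 Mbps × 1560 s × 1.02 = 16363.9 Mb
TV episode: 6.624 Mbps × 1920 s × 1.02 = 12972.4 Mb
security camera export: 4.904 Mbps × 29520 s × 1.02 = 147661.4 Mb
Total: 427778.7 Mb = 53472.3 MB.
= 53.47 GB.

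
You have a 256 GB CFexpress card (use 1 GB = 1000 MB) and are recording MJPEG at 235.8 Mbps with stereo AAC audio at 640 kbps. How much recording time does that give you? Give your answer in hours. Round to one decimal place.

Audio: 640 kbps = 0.640 Mbps.
Total bitrate: 235.8 + 0.640 = 236.440 Mbps.
Capacity: 256 GB = 2,048,000 Mb.
Recording time: 2,048,000 / 236.440 = 8,662 s ≈ 2.41 hours.

2.4 hours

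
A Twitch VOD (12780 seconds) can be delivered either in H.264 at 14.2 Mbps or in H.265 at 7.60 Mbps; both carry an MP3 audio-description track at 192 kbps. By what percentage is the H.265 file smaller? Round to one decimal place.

Audio: 192 kbps = 0.192 Mbps.
H.264: 14.392 Mbps × 12780 s = 183929.8 Mb = 21.412 GiB.
H.265: 7.792 Mbps × 12780 s = 99581.8 Mb = 11.593 GiB.
Reduction: (1 − 11.593/21.412) × 100 = 45.86%.

45.9%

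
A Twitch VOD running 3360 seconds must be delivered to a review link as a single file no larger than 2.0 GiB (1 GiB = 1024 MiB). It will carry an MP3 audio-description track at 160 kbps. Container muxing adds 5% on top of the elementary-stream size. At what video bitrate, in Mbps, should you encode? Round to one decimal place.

4.7 Mbps

Budget: 2.0 GiB = 17179.9 Mb.
Stream payload after overhead: 17179.9 / 1.05 = 16361.8 Mb.
Total bitrate budget: 16361.8 Mb / 3360 s = 4.870 Mbps.
Audio: 160 kbps = 0.160 Mbps.
Video: 4.870 − 0.160 = 4.710 Mbps.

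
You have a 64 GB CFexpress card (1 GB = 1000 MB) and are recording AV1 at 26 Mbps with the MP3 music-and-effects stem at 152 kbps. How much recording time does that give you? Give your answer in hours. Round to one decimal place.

5.4 hours

Audio: 152 kbps = 0.152 Mbps.
Total bitrate: 26 + 0.152 = 26.152 Mbps.
Capacity: 64 GB = 512,000 Mb.
Recording time: 512,000 / 26.152 = 19,578 s ≈ 5.44 hours.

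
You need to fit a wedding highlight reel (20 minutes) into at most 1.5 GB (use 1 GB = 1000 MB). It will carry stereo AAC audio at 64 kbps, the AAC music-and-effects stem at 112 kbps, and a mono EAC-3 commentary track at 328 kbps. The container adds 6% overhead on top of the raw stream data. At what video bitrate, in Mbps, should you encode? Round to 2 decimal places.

8.93 Mbps

Budget: 1.5 GB = 12000.0 Mb.
Stream payload after overhead: 12000.0 / 1.06 = 11320.8 Mb.
20 min = 1200 s
Total bitrate budget: 11320.8 Mb / 1200 s = 9.434 Mbps.
Audio total: 64 + 112 + 328 = 504 kbps = 0.504 Mbps.
Video: 9.434 − 0.504 = 8.930 Mbps.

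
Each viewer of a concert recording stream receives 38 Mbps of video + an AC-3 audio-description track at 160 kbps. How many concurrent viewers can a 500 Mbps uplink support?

Audio: 160 kbps = 0.160 Mbps.
Per-viewer media rate: 38.160 Mbps.
500 Mbps = 500.0 Mbps; 500.0 / 38.160 = 13.10 → 13 viewers.

13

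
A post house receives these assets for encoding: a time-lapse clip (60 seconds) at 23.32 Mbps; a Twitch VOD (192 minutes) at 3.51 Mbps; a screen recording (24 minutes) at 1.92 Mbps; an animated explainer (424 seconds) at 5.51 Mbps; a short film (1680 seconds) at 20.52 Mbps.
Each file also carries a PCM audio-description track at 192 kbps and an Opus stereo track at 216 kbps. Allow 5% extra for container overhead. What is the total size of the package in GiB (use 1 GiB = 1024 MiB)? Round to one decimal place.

Audio total: 192 + 216 = 408 kbps = 0.408 Mbps.
time-lapse clip: 23.728 Mbps × 60 s × 1.05 = 1494.9 Mb
Twitch VOD: 3.918 Mbps × 11520 s × 1.05 = 47392.1 Mb
screen recording: 2.328 Mbps × 1440 s × 1.05 = 3519.9 Mb
animated explainer: 5.918 Mbps × 424 s × 1.05 = 2634.7 Mb
short film: 20.928 Mbps × 1680 s × 1.05 = 36917.0 Mb
Total: 91958.6 Mb = 11494.8 MB.
= 10.71 GiB.

10.7 GiB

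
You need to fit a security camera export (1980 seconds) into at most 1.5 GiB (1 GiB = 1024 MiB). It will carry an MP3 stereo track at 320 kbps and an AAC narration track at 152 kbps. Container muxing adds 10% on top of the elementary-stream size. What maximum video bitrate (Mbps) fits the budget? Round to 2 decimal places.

5.44 Mbps

Budget: 1.5 GiB = 12884.9 Mb.
Stream payload after overhead: 12884.9 / 1.10 = 11713.5 Mb.
Total bitrate budget: 11713.5 Mb / 1980 s = 5.916 Mbps.
Audio total: 320 + 152 = 472 kbps = 0.472 Mbps.
Video: 5.916 − 0.472 = 5.444 Mbps.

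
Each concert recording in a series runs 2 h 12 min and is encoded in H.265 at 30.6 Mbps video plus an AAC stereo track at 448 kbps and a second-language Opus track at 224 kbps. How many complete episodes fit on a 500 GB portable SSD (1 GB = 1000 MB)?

2 h 12 min = 132 min = 7920 s
Audio total: 448 + 224 = 672 kbps = 0.672 Mbps.
Total bitrate: 31.272 Mbps.
Per item: 31.272 Mbps × 7920 s = 247,674 Mb = 30,959 MB.
Capacity: 500 GB = 4,000,000 Mb; 16.15 items → 16 complete.

16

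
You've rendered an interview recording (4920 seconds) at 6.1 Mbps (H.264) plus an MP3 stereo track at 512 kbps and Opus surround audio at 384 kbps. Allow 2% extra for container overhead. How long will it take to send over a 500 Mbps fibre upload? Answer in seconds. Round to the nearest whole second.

Audio total: 512 + 384 = 896 kbps = 0.896 Mbps.
Total bitrate: 6.996 Mbps.
File: 6.996 Mbps × 4920 s = 34420.3 Mb.
With 2% container overhead: ×1.02. → 35108.7 Mb.
At 500 Mbps: 35108.7 / 500 = 70.2 s ≈ 70.2 seconds.

70 seconds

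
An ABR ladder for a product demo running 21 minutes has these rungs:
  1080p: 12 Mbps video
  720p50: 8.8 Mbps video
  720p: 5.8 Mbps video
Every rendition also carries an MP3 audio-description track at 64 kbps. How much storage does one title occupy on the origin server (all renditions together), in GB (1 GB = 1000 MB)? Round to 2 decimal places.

21 min = 1260 s
Audio: 64 kbps = 0.064 Mbps.
Sum of rendition bitrates: (12+0.064) + (8.8+0.064) + (5.8+0.064) = 26.792 Mbps.
× 1260 s = 33,758 Mb = 4,220 MB = 4.220 GB.

4.22 GB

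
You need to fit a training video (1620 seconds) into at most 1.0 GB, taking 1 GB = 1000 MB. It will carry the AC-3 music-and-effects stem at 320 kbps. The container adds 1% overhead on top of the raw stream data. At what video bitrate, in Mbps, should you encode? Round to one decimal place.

4.6 Mbps

Budget: 1.0 GB = 8000.0 Mb.
Stream payload after overhead: 8000.0 / 1.01 = 7920.8 Mb.
Total bitrate budget: 7920.8 Mb / 1620 s = 4.889 Mbps.
Audio: 320 kbps = 0.320 Mbps.
Video: 4.889 − 0.320 = 4.569 Mbps.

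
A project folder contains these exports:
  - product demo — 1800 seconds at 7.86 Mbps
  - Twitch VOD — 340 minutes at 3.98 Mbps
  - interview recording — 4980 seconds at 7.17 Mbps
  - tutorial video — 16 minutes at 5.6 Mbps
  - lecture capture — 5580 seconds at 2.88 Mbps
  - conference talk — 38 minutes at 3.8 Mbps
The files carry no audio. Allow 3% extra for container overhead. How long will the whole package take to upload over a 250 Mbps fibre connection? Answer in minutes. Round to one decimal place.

product demo: 7.860 Mbps × 1800 s × 1.03 = 14572.4 Mb
Twitch VOD: 3.980 Mbps × 20400 s × 1.03 = 83627.8 Mb
interview recording: 7.170 Mbps × 4980 s × 1.03 = 36777.8 Mb
tutorial video: 5.600 Mbps × 960 s × 1.03 = 5537.3 Mb
lecture capture: 2.880 Mbps × 5580 s × 1.03 = 16552.5 Mb
conference talk: 3.800 Mbps × 2280 s × 1.03 = 8923.9 Mb
Total: 165991.7 Mb = 20749.0 MB.
At 250 Mbps: 165991.7 / 250 = 664 s ≈ 11.1 minutes.

11.1 minutes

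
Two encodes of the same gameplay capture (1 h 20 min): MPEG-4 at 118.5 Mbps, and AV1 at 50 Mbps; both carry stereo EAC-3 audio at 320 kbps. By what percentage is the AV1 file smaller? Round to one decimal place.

57.7%

1 h 20 min = 80 min = 4800 s
Audio: 320 kbps = 0.320 Mbps.
MPEG-4: 118.820 Mbps × 4800 s = 570336.0 Mb = 71.292 GB.
AV1: 50.320 Mbps × 4800 s = 241536.0 Mb = 30.192 GB.
Reduction: (1 − 30.192/71.292) × 100 = 57.65%.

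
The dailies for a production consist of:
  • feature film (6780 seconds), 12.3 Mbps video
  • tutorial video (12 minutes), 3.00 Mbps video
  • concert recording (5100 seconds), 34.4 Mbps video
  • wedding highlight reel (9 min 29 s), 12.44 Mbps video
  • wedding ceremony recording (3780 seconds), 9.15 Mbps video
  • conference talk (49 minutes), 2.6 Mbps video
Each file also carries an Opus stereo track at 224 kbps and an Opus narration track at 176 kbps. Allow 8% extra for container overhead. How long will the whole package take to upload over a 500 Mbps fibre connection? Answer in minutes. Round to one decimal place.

Audio total: 224 + 176 = 400 kbps = 0.400 Mbps.
feature film: 12.700 Mbps × 6780 s × 1.08 = 92994.5 Mb
tutorial video: 3.400 Mbps × 720 s × 1.08 = 2643.8 Mb
concert recording: 34.800 Mbps × 5100 s × 1.08 = 191678.4 Mb
wedding highlight reel: 12.840 Mbps × 569 s × 1.08 = 7890.4 Mb
wedding ceremony recording: 9.550 Mbps × 3780 s × 1.08 = 38986.9 Mb
conference talk: 3.000 Mbps × 2940 s × 1.08 = 9525.6 Mb
Total: 343719.7 Mb = 42965.0 MB.
At 500 Mbps: 343719.7 / 500 = 687 s ≈ 11.5 minutes.

11.5 minutes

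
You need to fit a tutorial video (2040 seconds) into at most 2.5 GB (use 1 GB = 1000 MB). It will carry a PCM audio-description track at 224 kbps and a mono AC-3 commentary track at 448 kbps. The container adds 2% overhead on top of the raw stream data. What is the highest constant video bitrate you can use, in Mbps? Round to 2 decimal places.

8.94 Mbps

Budget: 2.5 GB = 20000.0 Mb.
Stream payload after overhead: 20000.0 / 1.02 = 19607.8 Mb.
Total bitrate budget: 19607.8 Mb / 2040 s = 9.612 Mbps.
Audio total: 224 + 448 = 672 kbps = 0.672 Mbps.
Video: 9.612 − 0.672 = 8.940 Mbps.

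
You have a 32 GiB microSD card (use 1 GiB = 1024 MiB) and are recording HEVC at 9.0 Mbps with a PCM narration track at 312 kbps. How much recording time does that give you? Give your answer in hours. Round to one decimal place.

8.2 hours

Audio: 312 kbps = 0.312 Mbps.
Total bitrate: 9.0 + 0.312 = 9.312 Mbps.
Capacity: 32 GiB = 274,878 Mb.
Recording time: 274,878 / 9.312 = 29,519 s ≈ 8.20 hours.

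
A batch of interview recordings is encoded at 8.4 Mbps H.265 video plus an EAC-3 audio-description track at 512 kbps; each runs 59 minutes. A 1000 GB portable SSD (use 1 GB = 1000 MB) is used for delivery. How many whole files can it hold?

59 min = 3540 s
Audio: 512 kbps = 0.512 Mbps.
Total bitrate: 8.912 Mbps.
Per item: 8.912 Mbps × 3540 s = 31,548 Mb = 3,944 MB.
Capacity: 1000 GB = 8,000,000 Mb; 253.58 items → 253 complete.

253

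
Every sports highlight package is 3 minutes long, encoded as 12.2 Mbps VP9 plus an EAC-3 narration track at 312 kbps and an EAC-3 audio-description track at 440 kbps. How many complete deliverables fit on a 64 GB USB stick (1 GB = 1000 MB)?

219

3 min = 180 s
Audio total: 312 + 440 = 752 kbps = 0.752 Mbps.
Total bitrate: 12.952 Mbps.
Per item: 12.952 Mbps × 180 s = 2,331 Mb = 291.4 MB.
Capacity: 64 GB = 512,000 Mb; 219.61 items → 219 complete.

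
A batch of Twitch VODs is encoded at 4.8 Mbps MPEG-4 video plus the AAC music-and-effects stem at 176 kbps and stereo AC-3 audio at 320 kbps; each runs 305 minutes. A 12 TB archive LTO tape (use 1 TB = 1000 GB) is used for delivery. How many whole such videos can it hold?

990

305 min = 18300 s
Audio total: 176 + 320 = 496 kbps = 0.496 Mbps.
Total bitrate: 5.296 Mbps.
Per item: 5.296 Mbps × 18300 s = 96,917 Mb = 12,115 MB.
Capacity: 12 TB = 96,000,000 Mb; 990.54 items → 990 complete.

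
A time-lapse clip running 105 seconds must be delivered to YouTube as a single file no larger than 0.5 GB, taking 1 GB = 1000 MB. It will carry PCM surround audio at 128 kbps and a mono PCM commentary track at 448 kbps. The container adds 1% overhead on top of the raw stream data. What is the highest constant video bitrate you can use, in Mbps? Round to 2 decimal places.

37.14 Mbps

Budget: 0.5 GB = 4000.0 Mb.
Stream payload after overhead: 4000.0 / 1.01 = 3960.4 Mb.
Total bitrate budget: 3960.4 Mb / 105 s = 37.718 Mbps.
Audio total: 128 + 448 = 576 kbps = 0.576 Mbps.
Video: 37.718 − 0.576 = 37.142 Mbps.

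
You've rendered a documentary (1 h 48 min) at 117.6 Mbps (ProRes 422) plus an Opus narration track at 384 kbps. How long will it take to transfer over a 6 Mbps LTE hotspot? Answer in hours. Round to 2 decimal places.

1 h 48 min = 108 min = 6480 s
Audio: 384 kbps = 0.384 Mbps.
Total bitrate: 117.984 Mbps.
File: 117.984 Mbps × 6480 s = 764536.3 Mb.
At 6 Mbps: 764536.3 / 6 = 127422.7 s ≈ 35.4 hours.

35.40 hours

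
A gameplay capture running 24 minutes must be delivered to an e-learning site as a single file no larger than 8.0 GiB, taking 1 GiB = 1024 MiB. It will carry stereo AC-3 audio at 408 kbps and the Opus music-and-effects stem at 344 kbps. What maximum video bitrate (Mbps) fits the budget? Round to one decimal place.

47.0 Mbps

Budget: 8.0 GiB = 68719.5 Mb.
24 min = 1440 s
Total bitrate budget: 68719.5 Mb / 1440 s = 47.722 Mbps.
Audio total: 408 + 344 = 752 kbps = 0.752 Mbps.
Video: 47.722 − 0.752 = 46.970 Mbps.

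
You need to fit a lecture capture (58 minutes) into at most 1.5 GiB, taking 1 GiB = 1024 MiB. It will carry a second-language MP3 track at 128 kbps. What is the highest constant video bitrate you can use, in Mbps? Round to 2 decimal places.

Budget: 1.5 GiB = 12884.9 Mb.
58 min = 3480 s
Total bitrate budget: 12884.9 Mb / 3480 s = 3.703 Mbps.
Audio: 128 kbps = 0.128 Mbps.
Video: 3.703 − 0.128 = 3.575 Mbps.

3.57 Mbps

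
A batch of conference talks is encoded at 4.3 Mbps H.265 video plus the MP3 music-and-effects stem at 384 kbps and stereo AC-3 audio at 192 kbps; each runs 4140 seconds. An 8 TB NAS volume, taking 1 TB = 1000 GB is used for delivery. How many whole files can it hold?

Audio total: 384 + 192 = 576 kbps = 0.576 Mbps.
Total bitrate: 4.876 Mbps.
Per item: 4.876 Mbps × 4140 s = 20,187 Mb = 2,523 MB.
Capacity: 8 TB = 64,000,000 Mb; 3170.41 items → 3170 complete.

3170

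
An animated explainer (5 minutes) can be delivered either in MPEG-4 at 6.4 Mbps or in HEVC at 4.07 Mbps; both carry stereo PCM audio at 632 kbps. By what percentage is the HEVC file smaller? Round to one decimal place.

5 min = 300 s
Audio: 632 kbps = 0.632 Mbps.
MPEG-4: 7.032 Mbps × 300 s = 2109.6 Mb = 251.484 MiB.
HEVC: 4.702 Mbps × 300 s = 1410.6 Mb = 168.157 MiB.
Reduction: (1 − 168.157/251.484) × 100 = 33.13%.

33.1%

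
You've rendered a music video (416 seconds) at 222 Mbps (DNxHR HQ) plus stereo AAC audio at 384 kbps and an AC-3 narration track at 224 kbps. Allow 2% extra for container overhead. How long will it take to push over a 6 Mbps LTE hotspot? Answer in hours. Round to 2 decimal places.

4.37 hours

Audio total: 384 + 224 = 608 kbps = 0.608 Mbps.
Total bitrate: 222.608 Mbps.
File: 222.608 Mbps × 416 s = 92604.9 Mb.
With 2% container overhead: ×1.02. → 94457.0 Mb.
At 6 Mbps: 94457.0 / 6 = 15742.8 s ≈ 4.37 hours.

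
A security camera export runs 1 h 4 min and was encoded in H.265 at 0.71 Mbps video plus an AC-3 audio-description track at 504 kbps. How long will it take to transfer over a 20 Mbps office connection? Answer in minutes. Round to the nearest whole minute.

1 h 4 min = 64 min = 3840 s
Audio: 504 kbps = 0.504 Mbps.
Total bitrate: 1.214 Mbps.
File: 1.214 Mbps × 3840 s = 4661.8 Mb.
At 20 Mbps: 4661.8 / 20 = 233.1 s ≈ 3.88 minutes.

4 minutes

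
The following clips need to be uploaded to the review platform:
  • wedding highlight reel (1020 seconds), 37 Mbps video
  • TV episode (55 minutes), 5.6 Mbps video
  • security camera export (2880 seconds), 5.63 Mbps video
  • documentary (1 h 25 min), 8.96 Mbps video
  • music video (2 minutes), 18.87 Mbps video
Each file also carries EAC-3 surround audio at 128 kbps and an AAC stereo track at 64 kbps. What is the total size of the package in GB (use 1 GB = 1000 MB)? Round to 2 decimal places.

15.35 GB

Audio total: 128 + 64 = 192 kbps = 0.192 Mbps.
wedding highlight reel: 37.192 Mbps × 1020 s = 37935.8 Mb
TV episode: 5.792 Mbps × 3300 s = 19113.6 Mb
security camera export: 5.822 Mbps × 2880 s = 16767.4 Mb
documentary: 9.152 Mbps × 5100 s = 46675.2 Mb
music video: 19.062 Mbps × 120 s = 2287.4 Mb
Total: 122779.4 Mb = 15347.4 MB.
= 15.35 GB.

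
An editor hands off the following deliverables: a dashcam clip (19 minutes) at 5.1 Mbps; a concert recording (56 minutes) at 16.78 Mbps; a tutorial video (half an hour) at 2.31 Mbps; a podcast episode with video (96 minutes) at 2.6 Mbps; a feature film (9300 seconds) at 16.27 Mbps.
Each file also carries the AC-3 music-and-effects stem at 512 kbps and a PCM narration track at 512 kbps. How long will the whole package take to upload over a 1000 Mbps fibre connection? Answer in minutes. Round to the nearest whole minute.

4 minutes

Audio total: 512 + 512 = 1024 kbps = 1.024 Mbps.
dashcam clip: 6.124 Mbps × 1140 s = 6981.4 Mb
concert recording: 17.804 Mbps × 3360 s = 59821.4 Mb
tutorial video: 3.334 Mbps × 1800 s = 6001.2 Mb
podcast episode with video: 3.624 Mbps × 5760 s = 20874.2 Mb
feature film: 17.294 Mbps × 9300 s = 160834.2 Mb
Total: 254512.4 Mb = 31814.1 MB.
At 1000 Mbps: 254512.4 / 1000 = 255 s ≈ 4.24 minutes.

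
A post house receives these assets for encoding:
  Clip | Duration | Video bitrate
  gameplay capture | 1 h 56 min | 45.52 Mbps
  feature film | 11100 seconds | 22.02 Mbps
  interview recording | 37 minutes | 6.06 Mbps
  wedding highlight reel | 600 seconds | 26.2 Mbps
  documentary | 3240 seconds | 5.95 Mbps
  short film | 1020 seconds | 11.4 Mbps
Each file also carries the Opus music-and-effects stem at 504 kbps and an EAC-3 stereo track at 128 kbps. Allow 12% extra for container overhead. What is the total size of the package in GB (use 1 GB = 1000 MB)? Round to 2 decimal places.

Audio total: 504 + 128 = 632 kbps = 0.632 Mbps.
gameplay capture: 46.152 Mbps × 6960 s × 1.12 = 359764.1 Mb
feature film: 22.652 Mbps × 11100 s × 1.12 = 281609.7 Mb
interview recording: 6.692 Mbps × 2220 s × 1.12 = 16639.0 Mb
wedding highlight reel: 26.832 Mbps × 600 s × 1.12 = 18031.1 Mb
documentary: 6.582 Mbps × 3240 s × 1.12 = 23884.8 Mb
short film: 12.032 Mbps × 1020 s × 1.12 = 13745.4 Mb
Total: 713673.9 Mb = 89209.2 MB.
= 89.21 GB.

89.21 GB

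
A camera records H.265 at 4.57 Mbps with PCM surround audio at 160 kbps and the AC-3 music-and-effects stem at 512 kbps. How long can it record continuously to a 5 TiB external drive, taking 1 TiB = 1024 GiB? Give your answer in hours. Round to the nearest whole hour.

2331 hours

Audio total: 160 + 512 = 672 kbps = 0.672 Mbps.
Total bitrate: 4.57 + 0.672 = 5.242 Mbps.
Capacity: 5 TiB = 43,980,465 Mb.
Recording time: 43,980,465 / 5.242 = 8,390,016 s ≈ 2,331 hours.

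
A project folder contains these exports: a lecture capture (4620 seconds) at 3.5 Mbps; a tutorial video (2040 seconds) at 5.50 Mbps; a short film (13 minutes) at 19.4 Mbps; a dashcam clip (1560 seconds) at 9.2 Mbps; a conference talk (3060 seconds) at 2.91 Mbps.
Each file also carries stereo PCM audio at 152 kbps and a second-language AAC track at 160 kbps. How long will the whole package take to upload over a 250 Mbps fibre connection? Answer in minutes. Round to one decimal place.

4.6 minutes

Audio total: 152 + 160 = 312 kbps = 0.312 Mbps.
lecture capture: 3.812 Mbps × 4620 s = 17611.4 Mb
tutorial video: 5.812 Mbps × 2040 s = 11856.5 Mb
short film: 19.712 Mbps × 780 s = 15375.4 Mb
dashcam clip: 9.512 Mbps × 1560 s = 14838.7 Mb
conference talk: 3.222 Mbps × 3060 s = 9859.3 Mb
Total: 69541.3 Mb = 8692.7 MB.
At 250 Mbps: 69541.3 / 250 = 278 s ≈ 4.64 minutes.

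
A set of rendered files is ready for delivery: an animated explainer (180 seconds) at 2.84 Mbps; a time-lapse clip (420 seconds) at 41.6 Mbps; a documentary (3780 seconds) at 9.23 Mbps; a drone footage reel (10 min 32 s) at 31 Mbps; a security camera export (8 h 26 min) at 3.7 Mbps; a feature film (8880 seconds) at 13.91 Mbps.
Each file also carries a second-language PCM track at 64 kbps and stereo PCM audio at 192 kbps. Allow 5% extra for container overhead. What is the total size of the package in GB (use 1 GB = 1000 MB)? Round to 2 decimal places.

41.95 GB

Audio total: 64 + 192 = 256 kbps = 0.256 Mbps.
animated explainer: 3.096 Mbps × 180 s × 1.05 = 585.1 Mb
time-lapse clip: 41.856 Mbps × 420 s × 1.05 = 18458.5 Mb
documentary: 9.486 Mbps × 3780 s × 1.05 = 37649.9 Mb
drone footage reel: 31.256 Mbps × 632 s × 1.05 = 20741.5 Mb
security camera export: 3.956 Mbps × 30360 s × 1.05 = 126109.4 Mb
feature film: 14.166 Mbps × 8880 s × 1.05 = 132083.8 Mb
Total: 335628.2 Mb = 41953.5 MB.
= 41.95 GB.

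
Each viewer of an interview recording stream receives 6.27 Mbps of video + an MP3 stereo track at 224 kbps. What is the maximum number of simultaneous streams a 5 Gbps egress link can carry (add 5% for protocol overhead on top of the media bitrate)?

Audio: 224 kbps = 0.224 Mbps.
Per-viewer media rate: 6.494 Mbps.
On the wire with 5% overhead: 6.819 Mbps.
5 Gbps = 5,000 Mbps; 5,000 / 6.819 = 733.28 → 733 viewers.

733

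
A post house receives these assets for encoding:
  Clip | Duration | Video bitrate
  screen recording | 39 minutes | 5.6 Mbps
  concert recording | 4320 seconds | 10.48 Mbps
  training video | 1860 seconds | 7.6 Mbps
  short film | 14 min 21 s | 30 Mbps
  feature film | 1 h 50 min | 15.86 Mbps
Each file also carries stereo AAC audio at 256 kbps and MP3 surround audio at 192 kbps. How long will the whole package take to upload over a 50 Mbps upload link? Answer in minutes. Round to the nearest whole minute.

70 minutes

Audio total: 256 + 192 = 448 kbps = 0.448 Mbps.
screen recording: 6.048 Mbps × 2340 s = 14152.3 Mb
concert recording: 10.928 Mbps × 4320 s = 47209.0 Mb
training video: 8.048 Mbps × 1860 s = 14969.3 Mb
short film: 30.448 Mbps × 861 s = 26215.7 Mb
feature film: 16.308 Mbps × 6600 s = 107632.8 Mb
Total: 210179.1 Mb = 26272.4 MB.
At 50 Mbps: 210179.1 / 50 = 4204 s ≈ 70.1 minutes.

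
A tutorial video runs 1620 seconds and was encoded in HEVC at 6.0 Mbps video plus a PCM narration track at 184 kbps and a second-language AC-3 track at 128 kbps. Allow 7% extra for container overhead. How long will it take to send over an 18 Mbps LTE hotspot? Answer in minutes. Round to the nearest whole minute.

Audio total: 184 + 128 = 312 kbps = 0.312 Mbps.
Total bitrate: 6.312 Mbps.
File: 6.312 Mbps × 1620 s = 10225.4 Mb.
With 7% container overhead: ×1.07. → 10941.2 Mb.
At 18 Mbps: 10941.2 / 18 = 607.8 s ≈ 10.1 minutes.

10 minutes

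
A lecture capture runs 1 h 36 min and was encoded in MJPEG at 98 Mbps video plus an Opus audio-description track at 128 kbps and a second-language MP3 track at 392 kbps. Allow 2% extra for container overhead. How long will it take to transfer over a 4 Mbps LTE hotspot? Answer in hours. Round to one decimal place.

1 h 36 min = 96 min = 5760 s
Audio total: 128 + 392 = 520 kbps = 0.520 Mbps.
Total bitrate: 98.520 Mbps.
File: 98.520 Mbps × 5760 s = 567475.2 Mb.
With 2% container overhead: ×1.02. → 578824.7 Mb.
At 4 Mbps: 578824.7 / 4 = 144706.2 s ≈ 40.2 hours.

40.2 hours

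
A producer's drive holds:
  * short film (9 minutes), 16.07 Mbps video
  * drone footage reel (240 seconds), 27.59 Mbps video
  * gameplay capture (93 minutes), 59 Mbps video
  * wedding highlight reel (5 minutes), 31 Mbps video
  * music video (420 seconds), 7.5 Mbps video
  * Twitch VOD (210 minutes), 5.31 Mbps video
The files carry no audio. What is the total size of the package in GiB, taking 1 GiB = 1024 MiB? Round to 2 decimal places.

49.35 GiB

short film: 16.070 Mbps × 540 s = 8677.8 Mb
drone footage reel: 27.590 Mbps × 240 s = 6621.6 Mb
gameplay capture: 59.000 Mbps × 5580 s = 329220.0 Mb
wedding highlight reel: 31.000 Mbps × 300 s = 9300.0 Mb
music video: 7.500 Mbps × 420 s = 3150.0 Mb
Twitch VOD: 5.310 Mbps × 12600 s = 66906.0 Mb
Total: 423875.4 Mb = 52984.4 MB.
= 49.35 GiB.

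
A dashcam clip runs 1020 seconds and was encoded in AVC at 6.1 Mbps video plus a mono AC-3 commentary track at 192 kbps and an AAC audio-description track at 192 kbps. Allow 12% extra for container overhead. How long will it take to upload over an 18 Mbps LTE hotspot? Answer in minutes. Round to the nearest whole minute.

7 minutes

Audio total: 192 + 192 = 384 kbps = 0.384 Mbps.
Total bitrate: 6.484 Mbps.
File: 6.484 Mbps × 1020 s = 6613.7 Mb.
With 12% container overhead: ×1.12. → 7407.3 Mb.
At 18 Mbps: 7407.3 / 18 = 411.5 s ≈ 6.86 minutes.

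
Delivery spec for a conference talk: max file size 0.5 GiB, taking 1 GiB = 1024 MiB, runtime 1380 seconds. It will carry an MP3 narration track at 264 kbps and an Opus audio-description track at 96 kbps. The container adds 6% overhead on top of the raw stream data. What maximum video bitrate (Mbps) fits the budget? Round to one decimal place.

Budget: 0.5 GiB = 4295.0 Mb.
Stream payload after overhead: 4295.0 / 1.06 = 4051.9 Mb.
Total bitrate budget: 4051.9 Mb / 1380 s = 2.936 Mbps.
Audio total: 264 + 96 = 360 kbps = 0.360 Mbps.
Video: 2.936 − 0.360 = 2.576 Mbps.

2.6 Mbps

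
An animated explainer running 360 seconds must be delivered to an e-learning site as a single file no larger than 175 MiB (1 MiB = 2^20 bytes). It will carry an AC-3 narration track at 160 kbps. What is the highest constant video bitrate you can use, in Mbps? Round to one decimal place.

Budget: 175 MiB = 1468.0 Mb.
Total bitrate budget: 1468.0 Mb / 360 s = 4.078 Mbps.
Audio: 160 kbps = 0.160 Mbps.
Video: 4.078 − 0.160 = 3.918 Mbps.

3.9 Mbps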